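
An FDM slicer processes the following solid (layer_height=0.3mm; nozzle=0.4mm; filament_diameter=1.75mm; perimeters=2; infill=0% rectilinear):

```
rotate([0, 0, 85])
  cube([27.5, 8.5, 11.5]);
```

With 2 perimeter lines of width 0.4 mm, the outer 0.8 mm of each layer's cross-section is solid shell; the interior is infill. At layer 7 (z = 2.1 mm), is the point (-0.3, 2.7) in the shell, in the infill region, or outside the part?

shell

At z = 2.1 mm: the cube (footprint 27.5×8.5) is included at this height; (rotated 85° about Z; rotation is an isometry so areas/perimeters/island counts are preserved). Overall, the cross-section is a single solid region. Undo the 85° rotation: the query point maps to (2.664, 0.534) in the un-rotated model frame. The nearest boundary edge runs (0.00, 0.00)→(27.50, 0.00); distance from the point to it = 0.53 mm. The point is inside the cross-section, 0.53 mm from the nearest boundary — within the 0.8 mm shell band (2 × 0.4).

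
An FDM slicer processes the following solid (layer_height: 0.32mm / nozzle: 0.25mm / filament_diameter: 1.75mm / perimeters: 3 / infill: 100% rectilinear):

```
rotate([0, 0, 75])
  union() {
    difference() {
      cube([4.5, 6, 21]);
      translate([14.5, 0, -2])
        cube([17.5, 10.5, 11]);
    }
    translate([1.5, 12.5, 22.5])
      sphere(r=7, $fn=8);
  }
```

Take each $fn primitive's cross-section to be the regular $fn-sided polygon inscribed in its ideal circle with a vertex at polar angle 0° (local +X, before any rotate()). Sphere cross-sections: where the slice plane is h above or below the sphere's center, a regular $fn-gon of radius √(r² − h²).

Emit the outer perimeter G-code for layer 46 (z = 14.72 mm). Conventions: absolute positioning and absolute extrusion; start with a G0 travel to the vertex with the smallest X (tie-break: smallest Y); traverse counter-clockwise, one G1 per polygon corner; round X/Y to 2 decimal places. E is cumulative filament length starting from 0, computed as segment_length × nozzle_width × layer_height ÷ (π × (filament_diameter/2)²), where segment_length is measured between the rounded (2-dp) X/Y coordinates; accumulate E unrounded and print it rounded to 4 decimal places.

At z = 14.72 mm: the cube is present — its section is the full 4.5×6 rectangle; the cube at (14.5, 0) is not intersected at this z (z outside [-2, 9]); Subtracting the remaining from the first: none of the subtracted shapes is present at this height, so the 4.5×6 cube is unchanged — 1 connected region; the sphere at (1.5, 12.5) is absent (|z−center|=7.780 > r=7); Taking the union: only that combined region is present, so the union is just that shape — 1 connected region; (rotated 75° about Z; rotation is an isometry so areas/perimeters/island counts are preserved). The outline is a single polygon with 4 vertices. Extrusion per mm of travel: 0.25 × 0.32 / (π × 0.875²) = 0.033260. Accumulating E over each segment gives final E = 0.6986.

G0 X-5.80 Y1.55 Z14.72
G1 X0.00 Y0.00 E0.1997
G1 X1.16 Y4.35 E0.3494
G1 X-4.63 Y5.90 E0.5488
G1 X-5.80 Y1.55 E0.6986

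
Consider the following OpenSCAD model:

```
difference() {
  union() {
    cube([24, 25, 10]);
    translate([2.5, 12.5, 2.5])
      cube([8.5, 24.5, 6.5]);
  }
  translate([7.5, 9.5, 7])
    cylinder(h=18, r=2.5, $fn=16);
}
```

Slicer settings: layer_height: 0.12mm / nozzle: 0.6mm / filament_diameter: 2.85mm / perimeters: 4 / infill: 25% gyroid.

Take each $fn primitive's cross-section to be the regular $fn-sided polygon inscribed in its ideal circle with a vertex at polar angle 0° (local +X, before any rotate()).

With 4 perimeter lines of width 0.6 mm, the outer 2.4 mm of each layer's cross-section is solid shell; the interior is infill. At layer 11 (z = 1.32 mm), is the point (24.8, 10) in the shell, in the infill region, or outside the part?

outside

At z = 1.32 mm: the 24×25 cube contributes its full rectangle; the cube at (2.5, 12.5) does not reach this height (z outside [2.5, 9]); Merging all regions: only the 24×25 cube is present, so the union is just that shape — 1 connected region; the cylinder at (7.5, 9.5) is not intersected at this z (z outside [7, 25]); Taking the first minus the rest: none of the subtracted shapes is present at this height, so that combined region is unchanged — 1 connected region. Overall, the cross-section is a single solid region. The nearest boundary edge runs (24.00, 0.00)→(24.00, 25.00); distance from the point to it = 0.80 mm. The point is not inside any of the regions above, so it lies outside the cross-section (0.80 mm from the nearest boundary).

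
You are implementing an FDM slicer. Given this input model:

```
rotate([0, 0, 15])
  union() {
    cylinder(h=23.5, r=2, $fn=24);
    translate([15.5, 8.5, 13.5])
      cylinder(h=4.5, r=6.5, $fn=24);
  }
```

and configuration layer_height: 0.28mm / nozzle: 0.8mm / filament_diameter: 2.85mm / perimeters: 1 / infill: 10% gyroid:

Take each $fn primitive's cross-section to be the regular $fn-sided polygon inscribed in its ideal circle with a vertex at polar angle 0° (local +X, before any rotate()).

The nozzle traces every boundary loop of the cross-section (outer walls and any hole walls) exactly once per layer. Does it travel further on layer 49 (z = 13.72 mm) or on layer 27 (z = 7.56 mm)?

layer 49 (z = 13.72 mm)

Layer 49 (z = 13.72): the r=2 cylinder contributes a regular 24-gon of circumradius 2 (perimeter = 2·24·2.000·sin(180°/24) = 12.53 mm); the r=6.5 cylinder at (15.5, 8.5) contributes a regular 24-gon of circumradius 6.5 (perimeter = 2·24·6.500·sin(180°/24) = 40.72 mm); Taking the union: the 2 present regions are separate (no shared area or edge), so areas and boundary lengths simply add and each stays a separate island — boundary = 53.25 mm; (whole slice rotated 15° about Z — lengths, areas and connectivity unchanged). So its perimeter = 53.25 mm. Layer 27 (z = 7.56): the r=2 cylinder contributes a regular 24-gon of circumradius 2 (perimeter = 2·24·2.000·sin(180°/24) = 12.53 mm); the cylinder at (15.5, 8.5) is not intersected at this z (z outside [13.5, 18]); Merging all regions: only the r=2 cylinder is present, so the union is just that shape — boundary = 12.53 mm; (whole slice rotated 15° about Z — lengths, areas and connectivity unchanged). So its perimeter = 12.53 mm. Layer 49 is larger (53.25 vs 12.53 mm).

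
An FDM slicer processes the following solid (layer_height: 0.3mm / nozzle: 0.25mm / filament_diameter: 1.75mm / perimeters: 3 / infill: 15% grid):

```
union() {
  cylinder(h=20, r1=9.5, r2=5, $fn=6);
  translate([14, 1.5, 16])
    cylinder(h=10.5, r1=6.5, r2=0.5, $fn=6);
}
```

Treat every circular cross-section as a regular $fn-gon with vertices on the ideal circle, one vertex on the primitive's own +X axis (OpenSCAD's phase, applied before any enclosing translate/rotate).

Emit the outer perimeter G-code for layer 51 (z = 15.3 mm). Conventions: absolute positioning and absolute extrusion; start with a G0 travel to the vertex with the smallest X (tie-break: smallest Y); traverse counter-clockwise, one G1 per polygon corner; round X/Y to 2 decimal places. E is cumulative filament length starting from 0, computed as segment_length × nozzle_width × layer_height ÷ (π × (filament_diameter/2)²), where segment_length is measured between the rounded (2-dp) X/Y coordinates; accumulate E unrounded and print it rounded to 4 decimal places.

G0 X-6.06 Y0.00 Z15.30
G1 X-3.03 Y-5.25 E0.1890
G1 X3.03 Y-5.25 E0.3780
G1 X6.06 Y0.00 E0.5670
G1 X3.03 Y5.25 E0.7560
G1 X-3.03 Y5.25 E0.9449
G1 X-6.06 Y0.00 E1.1340

At z = 15.3 mm: the cone: at t=0.765 of its height the radius interpolates to r₁+(r₂−r₁)t = 6.058, giving a regular 6-gon of that circumradius; the cone at (14, 1.5) is not intersected at this z (z outside [16, 26.5]); Combining (union): only the cone is present, so the union is just that shape — 1 connected region. The outline is a single polygon with 6 vertices. Extrusion per mm of travel: 0.25 × 0.3 / (π × 0.875²) = 0.031181. Accumulating E over each segment gives final E = 1.1340.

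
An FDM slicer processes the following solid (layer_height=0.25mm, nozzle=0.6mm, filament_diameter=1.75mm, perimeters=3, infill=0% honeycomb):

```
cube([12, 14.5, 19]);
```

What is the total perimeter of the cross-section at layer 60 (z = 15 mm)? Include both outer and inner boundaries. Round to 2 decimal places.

53.00 mm

At z = 15 mm: the cube is present — its section is the full 12×14.5 rectangle (perimeter 53.00 mm). Overall, the cross-section is a single solid region. Total boundary length (outer) = 53.00 mm.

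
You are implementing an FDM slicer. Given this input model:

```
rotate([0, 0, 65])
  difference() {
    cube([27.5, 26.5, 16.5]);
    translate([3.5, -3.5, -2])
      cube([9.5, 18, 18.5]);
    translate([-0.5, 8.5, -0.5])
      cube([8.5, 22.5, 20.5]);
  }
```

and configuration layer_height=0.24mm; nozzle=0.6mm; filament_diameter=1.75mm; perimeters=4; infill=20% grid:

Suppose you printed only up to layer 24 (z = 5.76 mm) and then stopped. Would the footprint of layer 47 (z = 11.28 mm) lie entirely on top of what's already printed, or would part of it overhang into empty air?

entirely on top

Compare the two slices. At z = 5.76: the cube is present — its section is the full 27.5×26.5 rectangle (area 728.75 mm²); the cube at (3.5, -3.5) (footprint 9.5×18) is included at this height (area 171.00 mm²); the 8.5×22.5 cube at (-0.5, 8.5) contributes its full rectangle (area 191.25 mm²); Taking the first minus the rest: starting from the 27.5×26.5 cube (728.75 mm²), the 9.5×18 cube at (3.5, -3.5) partially overlaps it — only the 137.75 mm² overlap (of its 171.00 mm²) is removed, clipping the outline; the 8.5×22.5 cube at (-0.5, 8.5) partially overlaps it — only the 117.00 mm² overlap (of its 191.25 mm²) is removed, clipping the outline — area = 474.00 mm²; (rotated 65° about Z; rotation is an isometry so areas/perimeters/island counts are preserved). At z = 11.28: the cube is present — its section is the full 27.5×26.5 rectangle (area 728.75 mm²); the 9.5×18 cube at (3.5, -3.5) contributes its full rectangle (area 171.00 mm²); the cube at (-0.5, 8.5) (footprint 8.5×22.5) is included at this height (area 191.25 mm²); Subtracting the remaining from the first: starting from the 27.5×26.5 cube (728.75 mm²), the 9.5×18 cube at (3.5, -3.5) partially overlaps it — only the 137.75 mm² overlap (of its 171.00 mm²) is removed, clipping the outline; the 8.5×22.5 cube at (-0.5, 8.5) partially overlaps it — only the 117.00 mm² overlap (of its 191.25 mm²) is removed, clipping the outline — area = 474.00 mm²; (whole slice rotated 65° about Z — lengths, areas and connectivity unchanged). Checking containment: the cross-section at z = 11.28 is a subset of the cross-section at z = 5.76.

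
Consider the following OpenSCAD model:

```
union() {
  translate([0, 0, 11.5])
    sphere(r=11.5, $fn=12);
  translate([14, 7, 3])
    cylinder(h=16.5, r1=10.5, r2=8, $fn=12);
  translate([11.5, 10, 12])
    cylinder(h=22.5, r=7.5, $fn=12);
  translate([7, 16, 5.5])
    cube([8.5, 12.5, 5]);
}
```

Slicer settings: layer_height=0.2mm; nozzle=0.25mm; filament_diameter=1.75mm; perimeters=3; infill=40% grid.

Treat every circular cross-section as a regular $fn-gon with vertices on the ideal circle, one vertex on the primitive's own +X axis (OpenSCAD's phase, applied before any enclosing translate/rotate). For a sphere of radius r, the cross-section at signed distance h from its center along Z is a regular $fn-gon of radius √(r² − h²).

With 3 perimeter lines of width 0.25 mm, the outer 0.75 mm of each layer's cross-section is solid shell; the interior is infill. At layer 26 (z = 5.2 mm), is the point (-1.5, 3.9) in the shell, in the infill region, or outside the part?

At z = 5.2 mm: the r=11.5 sphere contributes a regular 12-gon of circumradius √(11.5²−6.3²) = 9.621; the cone at (14, 7) (r1=10.5→r2=8) has section circumradius 10.167 here — a regular 12-gon; the cylinder at (11.5, 10) does not reach this height (z outside [12, 34.5]); the cube at (7, 16) is not intersected at this z (z outside [5.5, 10.5]); Taking the union: the regions partially overlap (shared area 28.75 mm²), so overlapping operands fuse into one piece — 1 connected region. Overall, the cross-section is a single solid region. The nearest boundary edge runs (-4.81, 8.33)→(0.00, 9.62); distance from the point to it = 5.14 mm. The point is inside the cross-section and 5.14 mm from the nearest boundary — more than the 0.75 mm shell width (3 × 0.25), so it's in the infill interior.

infill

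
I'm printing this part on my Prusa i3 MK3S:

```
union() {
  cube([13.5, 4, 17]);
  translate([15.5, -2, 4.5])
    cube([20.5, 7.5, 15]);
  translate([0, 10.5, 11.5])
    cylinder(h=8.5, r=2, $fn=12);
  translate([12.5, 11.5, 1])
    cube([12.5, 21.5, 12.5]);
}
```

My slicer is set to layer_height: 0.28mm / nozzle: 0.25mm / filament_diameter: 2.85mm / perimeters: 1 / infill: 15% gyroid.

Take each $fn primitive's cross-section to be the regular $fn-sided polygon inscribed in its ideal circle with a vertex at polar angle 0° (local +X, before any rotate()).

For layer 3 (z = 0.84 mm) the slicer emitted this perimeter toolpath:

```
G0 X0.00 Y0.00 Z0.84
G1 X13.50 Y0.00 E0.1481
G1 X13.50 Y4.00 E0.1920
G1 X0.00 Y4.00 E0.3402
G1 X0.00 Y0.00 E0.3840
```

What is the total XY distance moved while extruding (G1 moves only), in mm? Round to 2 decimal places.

Sum the Euclidean lengths of each G1 segment: total = 35.00 mm.

35.00 mm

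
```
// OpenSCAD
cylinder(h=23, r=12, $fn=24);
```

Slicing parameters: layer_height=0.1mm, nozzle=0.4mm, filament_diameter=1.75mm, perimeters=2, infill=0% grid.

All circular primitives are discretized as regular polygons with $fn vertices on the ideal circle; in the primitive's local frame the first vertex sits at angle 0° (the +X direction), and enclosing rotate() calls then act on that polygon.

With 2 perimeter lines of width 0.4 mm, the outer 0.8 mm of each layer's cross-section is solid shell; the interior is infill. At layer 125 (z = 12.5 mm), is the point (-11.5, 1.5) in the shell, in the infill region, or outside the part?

shell

At z = 12.5 mm: the r=12 cylinder gives a regular 24-gon of circumradius 12 (constant along its height). Overall, the cross-section is a single solid region. The nearest boundary edge runs (-11.59, 3.11)→(-12.00, 0.00); distance from the point to it = 0.30 mm. The point is inside the cross-section, 0.30 mm from the nearest boundary — within the 0.8 mm shell band (2 × 0.4).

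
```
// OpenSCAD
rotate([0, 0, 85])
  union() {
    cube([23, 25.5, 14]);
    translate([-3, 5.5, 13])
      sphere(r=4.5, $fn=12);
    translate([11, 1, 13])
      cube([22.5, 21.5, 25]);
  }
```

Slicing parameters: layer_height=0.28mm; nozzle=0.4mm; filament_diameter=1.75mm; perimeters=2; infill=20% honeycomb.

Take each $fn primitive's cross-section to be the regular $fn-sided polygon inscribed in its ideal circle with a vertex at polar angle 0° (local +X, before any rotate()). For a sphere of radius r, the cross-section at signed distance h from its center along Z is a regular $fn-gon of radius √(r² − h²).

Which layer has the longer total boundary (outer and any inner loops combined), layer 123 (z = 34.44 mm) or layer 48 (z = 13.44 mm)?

Layer 123 (z = 34.44): the cube is absent (z outside [0, 14]); the sphere at (-3, 5.5) is not intersected at this z (|z−center|=21.440 > r=4.5); the cube at (11, 1) is present — its section is the full 22.5×21.5 rectangle (perimeter 88.00 mm); Taking the union: only the 22.5×21.5 cube at (11, 1) is present, so the union is just that shape — boundary = 88.00 mm; (whole slice rotated 85° about Z — lengths, areas and connectivity unchanged). So its perimeter = 88.00 mm. Layer 48 (z = 13.44): the cube is present — its section is the full 23×25.5 rectangle (perimeter 97.00 mm); the r=4.5 sphere at (-3, 5.5) contributes a regular 12-gon of circumradius √(4.5²−0.44²) = 4.478 (perimeter = 2·12·4.478·sin(180°/12) = 27.82 mm); the cube at (11, 1) is present — its section is the full 22.5×21.5 rectangle (perimeter 88.00 mm); Taking the union: the regions partially overlap (shared area 264.05 mm²), so the edge portions inside another operand are dropped and the merged outline is re-measured after clipping — boundary = 132.46 mm; (whole slice rotated 85° about Z — lengths, areas and connectivity unchanged). So its perimeter = 132.46 mm. Layer 48 is larger (132.46 vs 88.00 mm).

layer 48 (z = 13.44 mm)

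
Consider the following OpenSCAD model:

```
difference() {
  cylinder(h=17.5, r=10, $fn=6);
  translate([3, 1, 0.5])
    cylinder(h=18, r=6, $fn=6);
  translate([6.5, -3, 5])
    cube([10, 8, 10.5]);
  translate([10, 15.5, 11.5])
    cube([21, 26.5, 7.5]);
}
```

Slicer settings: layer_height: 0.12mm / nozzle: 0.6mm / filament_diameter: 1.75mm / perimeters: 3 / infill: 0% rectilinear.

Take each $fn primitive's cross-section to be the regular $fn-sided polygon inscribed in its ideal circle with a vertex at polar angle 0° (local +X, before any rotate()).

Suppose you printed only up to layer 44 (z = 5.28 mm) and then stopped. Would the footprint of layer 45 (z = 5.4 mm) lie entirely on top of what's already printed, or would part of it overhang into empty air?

Compare the two slices. At z = 5.28: the r=10 cylinder gives a regular 6-gon of circumradius 10 (constant along its height) (area = (6/2)·10.000²·sin(360°/6) = 259.81 mm²); the r=6 cylinder at (3, 1) contributes a regular 6-gon of circumradius 6 (area = (6/2)·6.000²·sin(360°/6) = 93.53 mm²); the 10×8 cube at (6.5, -3) contributes its full rectangle (area 80.00 mm²); the cube at (10, 15.5) is not intersected at this z (z outside [11.5, 19]); Taking the first minus the rest: starting from the r=10 cylinder (259.81 mm²), the r=6 cylinder at (3, 1) lies wholly inside it (removes its full 93.53 mm² and its 36.00 mm outline becomes a hole wall); the 10×8 cube at (6.5, -3) partially overlaps it — only the 7.42 mm² overlap (of its 80.00 mm²) is removed, clipping the outline — area = 158.85 mm². At z = 5.4: the r=10 cylinder contributes a regular 6-gon of circumradius 10 (area = (6/2)·10.000²·sin(360°/6) = 259.81 mm²); the r=6 cylinder at (3, 1) contributes a regular 6-gon of circumradius 6 (area = (6/2)·6.000²·sin(360°/6) = 93.53 mm²); the 10×8 cube at (6.5, -3) contributes its full rectangle (area 80.00 mm²); the cube at (10, 15.5) is absent (z outside [11.5, 19]); After the difference (first − rest): starting from the r=10 cylinder (259.81 mm²), the r=6 cylinder at (3, 1) lies wholly inside it (removes its full 93.53 mm² and its 36.00 mm outline becomes a hole wall); the 10×8 cube at (6.5, -3) partially overlaps it — only the 7.42 mm² overlap (of its 80.00 mm²) is removed, clipping the outline — area = 158.85 mm². Checking containment: the cross-section at z = 5.4 is a subset of the cross-section at z = 5.28.

entirely on top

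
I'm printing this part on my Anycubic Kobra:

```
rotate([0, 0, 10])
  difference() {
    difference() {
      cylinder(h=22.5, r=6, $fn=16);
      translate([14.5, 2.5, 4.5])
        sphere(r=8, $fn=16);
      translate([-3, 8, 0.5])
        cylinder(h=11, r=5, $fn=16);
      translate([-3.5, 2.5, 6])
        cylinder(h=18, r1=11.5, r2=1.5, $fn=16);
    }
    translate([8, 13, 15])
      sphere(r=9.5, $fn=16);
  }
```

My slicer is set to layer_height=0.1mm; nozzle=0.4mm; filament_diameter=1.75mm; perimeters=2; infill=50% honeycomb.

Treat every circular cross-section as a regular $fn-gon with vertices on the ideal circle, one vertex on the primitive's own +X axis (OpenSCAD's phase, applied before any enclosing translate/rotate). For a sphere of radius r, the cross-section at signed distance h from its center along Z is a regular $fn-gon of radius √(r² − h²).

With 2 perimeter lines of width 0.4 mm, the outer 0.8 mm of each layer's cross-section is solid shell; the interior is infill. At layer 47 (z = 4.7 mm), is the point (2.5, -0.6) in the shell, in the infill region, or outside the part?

At z = 4.7 mm: the r=6 cylinder contributes a regular 16-gon of circumradius 6; the r=8 sphere at (14.5, 2.5) slices to a regular 16-gon of circumradius 7.997 (√(r²−h²) with h=0.2 from center); the cylinder at (-3, 8): section is a regular 16-gon, circumradius r=5; the cone at (-3.5, 2.5) is not intersected at this z (z outside [6, 24]); After the difference (first − rest): starting from the r=6 cylinder, the r=8 sphere at (14.5, 2.5) misses the remaining region (no effect); the r=5 cylinder at (-3, 8) partially overlaps it — only the 10.51 mm² overlap (of its 76.54 mm²) is removed, clipping the outline — 1 connected region; the sphere at (8, 13) is absent (|z−center|=10.300 > r=9.5); After the difference (first − rest): none of the subtracted shapes is present at this height, so that combined region is unchanged — 1 connected region; (whole slice rotated 10° about Z — lengths, areas and connectivity unchanged). Overall, the cross-section is a single solid region. Undo the 10° rotation: the query point maps to (2.358, -1.025) in the un-rotated model frame. The nearest boundary edge runs (5.54, -2.30)→(4.24, -4.24); distance from the point to it = 3.35 mm. The point is inside the cross-section and 3.35 mm from the nearest boundary — more than the 0.8 mm shell width (2 × 0.4), so it's in the infill interior.

infill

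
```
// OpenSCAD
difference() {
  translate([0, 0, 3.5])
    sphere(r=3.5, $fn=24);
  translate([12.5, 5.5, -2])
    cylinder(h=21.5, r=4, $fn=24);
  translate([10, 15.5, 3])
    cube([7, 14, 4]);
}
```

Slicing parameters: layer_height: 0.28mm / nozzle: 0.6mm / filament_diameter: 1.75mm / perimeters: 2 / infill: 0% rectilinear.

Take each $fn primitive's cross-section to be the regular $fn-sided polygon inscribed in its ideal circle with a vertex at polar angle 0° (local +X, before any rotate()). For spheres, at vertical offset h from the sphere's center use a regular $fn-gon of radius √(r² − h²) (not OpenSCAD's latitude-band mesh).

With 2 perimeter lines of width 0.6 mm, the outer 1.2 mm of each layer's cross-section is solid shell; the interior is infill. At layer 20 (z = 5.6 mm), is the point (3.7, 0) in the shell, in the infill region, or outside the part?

At z = 5.6 mm: the sphere: section is a regular 24-gon, circumradius = √(r²−h²) = √(3.5²−2.1²) = 2.800; the r=4 cylinder at (12.5, 5.5) gives a regular 24-gon of circumradius 4 (constant along its height); the cube at (10, 15.5) is present — its section is the full 7×14 rectangle; After the difference (first − rest): starting from the r=3.5 sphere, the r=4 cylinder at (12.5, 5.5) misses the remaining region (no effect); the 7×14 cube at (10, 15.5) misses the remaining region (no effect) — 1 connected region. Overall, the cross-section is a single solid region. The nearest boundary edge runs (2.70, 0.72)→(2.80, 0.00); distance from the point to it = 0.90 mm. The point is not inside any of the regions above, so it lies outside the cross-section (0.90 mm from the nearest boundary).

outside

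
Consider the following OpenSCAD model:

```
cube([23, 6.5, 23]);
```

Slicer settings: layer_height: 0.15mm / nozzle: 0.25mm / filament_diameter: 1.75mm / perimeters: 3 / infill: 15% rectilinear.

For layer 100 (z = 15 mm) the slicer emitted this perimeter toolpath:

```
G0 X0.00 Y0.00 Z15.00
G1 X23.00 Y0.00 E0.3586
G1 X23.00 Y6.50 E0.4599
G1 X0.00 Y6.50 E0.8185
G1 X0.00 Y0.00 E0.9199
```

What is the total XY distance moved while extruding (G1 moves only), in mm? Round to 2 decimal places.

Sum the Euclidean lengths of each G1 segment: total = 59.00 mm.

59.00 mm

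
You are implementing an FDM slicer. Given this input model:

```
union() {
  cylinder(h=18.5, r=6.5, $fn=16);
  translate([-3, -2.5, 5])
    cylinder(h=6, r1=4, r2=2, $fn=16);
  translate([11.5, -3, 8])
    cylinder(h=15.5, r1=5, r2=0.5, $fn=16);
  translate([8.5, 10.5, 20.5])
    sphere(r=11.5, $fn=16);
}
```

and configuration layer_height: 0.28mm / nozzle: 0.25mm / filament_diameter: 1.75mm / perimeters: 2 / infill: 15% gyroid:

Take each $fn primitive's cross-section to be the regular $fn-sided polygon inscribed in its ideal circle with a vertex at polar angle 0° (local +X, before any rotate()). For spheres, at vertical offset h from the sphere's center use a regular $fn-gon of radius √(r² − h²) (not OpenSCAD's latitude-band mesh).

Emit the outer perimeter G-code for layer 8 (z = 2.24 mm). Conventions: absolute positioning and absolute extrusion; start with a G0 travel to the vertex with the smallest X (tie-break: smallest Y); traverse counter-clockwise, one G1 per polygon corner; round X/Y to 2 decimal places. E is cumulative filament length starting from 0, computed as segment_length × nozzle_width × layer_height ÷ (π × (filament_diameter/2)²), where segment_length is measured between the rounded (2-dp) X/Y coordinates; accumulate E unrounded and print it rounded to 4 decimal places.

At z = 2.24 mm: the cylinder: section is a regular 16-gon, circumradius r=6.5; the cone at (-3, -2.5) is not intersected at this z (z outside [5, 11]); the cone at (11.5, -3) does not reach this height (z outside [8, 23.5]); the sphere at (8.5, 10.5) is absent (|z−center|=18.260 > r=11.5); Combining (union): only the r=6.5 cylinder is present, so the union is just that shape — 1 connected region. The outline is a single polygon with 16 vertices. Extrusion per mm of travel: 0.25 × 0.28 / (π × 0.875²) = 0.029103. Accumulating E over each segment gives final E = 1.1817.

G0 X-6.50 Y0.00 Z2.24
G1 X-6.01 Y-2.49 E0.0739
G1 X-4.60 Y-4.60 E0.1477
G1 X-2.49 Y-6.01 E0.2216
G1 X0.00 Y-6.50 E0.2954
G1 X2.49 Y-6.01 E0.3693
G1 X4.60 Y-4.60 E0.4431
G1 X6.01 Y-2.49 E0.5170
G1 X6.50 Y0.00 E0.5908
G1 X6.01 Y2.49 E0.6647
G1 X4.60 Y4.60 E0.7386
G1 X2.49 Y6.01 E0.8124
G1 X0.00 Y6.50 E0.8863
G1 X-2.49 Y6.01 E0.9601
G1 X-4.60 Y4.60 E1.0340
G1 X-6.01 Y2.49 E1.1078
G1 X-6.50 Y0.00 E1.1817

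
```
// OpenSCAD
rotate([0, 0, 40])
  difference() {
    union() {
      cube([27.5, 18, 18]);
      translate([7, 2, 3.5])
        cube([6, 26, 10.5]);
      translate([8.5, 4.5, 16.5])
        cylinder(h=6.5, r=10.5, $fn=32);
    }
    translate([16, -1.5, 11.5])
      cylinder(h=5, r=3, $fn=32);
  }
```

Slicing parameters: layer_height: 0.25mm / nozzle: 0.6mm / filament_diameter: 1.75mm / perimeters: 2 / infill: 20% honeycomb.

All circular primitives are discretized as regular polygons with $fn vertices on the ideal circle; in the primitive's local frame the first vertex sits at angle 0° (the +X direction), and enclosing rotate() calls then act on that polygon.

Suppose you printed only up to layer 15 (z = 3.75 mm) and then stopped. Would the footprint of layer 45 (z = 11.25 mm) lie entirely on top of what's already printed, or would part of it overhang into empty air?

Compare the two slices. At z = 3.75: the 27.5×18 cube contributes its full rectangle (area 495.00 mm²); the cube at (7, 2) (footprint 6×26) is included at this height (area 156.00 mm²); the cylinder at (8.5, 4.5) is not intersected at this z (z outside [16.5, 23]); Combining (union): the regions partially overlap — summed areas 651.00 mm² minus the doubly-counted overlap 96.00 mm² gives 555.00 mm² — area = 555.00 mm²; the cylinder at (16, -1.5) does not reach this height (z outside [11.5, 16.5]); After the difference (first − rest): none of the subtracted shapes is present at this height, so the result so far is unchanged — area = 555.00 mm²; (rotated 40° about Z; rotation is an isometry so areas/perimeters/island counts are preserved). At z = 11.25: the cube (footprint 27.5×18) is included at this height (area 495.00 mm²); the 6×26 cube at (7, 2) contributes its full rectangle (area 156.00 mm²); the cylinder at (8.5, 4.5) does not reach this height (z outside [16.5, 23]); Merging all regions: the regions partially overlap — summed areas 651.00 mm² minus the doubly-counted overlap 96.00 mm² gives 555.00 mm² — area = 555.00 mm²; the cylinder at (16, -1.5) is absent (z outside [11.5, 16.5]); Taking the first minus the rest: none of the subtracted shapes is present at this height, so that combined region is unchanged — area = 555.00 mm²; (whole slice rotated 40° about Z — lengths, areas and connectivity unchanged). Checking containment: the cross-section at z = 11.25 is a subset of the cross-section at z = 3.75.

entirely on top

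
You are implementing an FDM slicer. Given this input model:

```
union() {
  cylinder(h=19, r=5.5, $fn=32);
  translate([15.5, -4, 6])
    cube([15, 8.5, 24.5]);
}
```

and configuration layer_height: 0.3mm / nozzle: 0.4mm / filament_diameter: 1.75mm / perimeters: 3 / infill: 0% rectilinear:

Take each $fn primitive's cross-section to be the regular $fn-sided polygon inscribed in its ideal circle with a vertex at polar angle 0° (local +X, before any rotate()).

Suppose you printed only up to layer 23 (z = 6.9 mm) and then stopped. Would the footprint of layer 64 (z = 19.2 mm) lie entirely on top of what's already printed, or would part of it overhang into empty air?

entirely on top

Compare the two slices. At z = 6.9: the r=5.5 cylinder contributes a regular 32-gon of circumradius 5.5 (area = (32/2)·5.500²·sin(360°/32) = 94.42 mm²); the 15×8.5 cube at (15.5, -4) contributes its full rectangle (area 127.50 mm²); Combining (union): the 2 present regions are separate (no shared area or edge), so areas and boundary lengths simply add and each stays a separate island — area = 221.92 mm². At z = 19.2: the cylinder does not reach this height (z outside [0, 19]); the cube at (15.5, -4) (footprint 15×8.5) is included at this height (area 127.50 mm²); Taking the union: only the 15×8.5 cube at (15.5, -4) is present, so the union is just that shape — area = 127.50 mm². Checking containment: the cross-section at z = 19.2 is a subset of the cross-section at z = 6.9.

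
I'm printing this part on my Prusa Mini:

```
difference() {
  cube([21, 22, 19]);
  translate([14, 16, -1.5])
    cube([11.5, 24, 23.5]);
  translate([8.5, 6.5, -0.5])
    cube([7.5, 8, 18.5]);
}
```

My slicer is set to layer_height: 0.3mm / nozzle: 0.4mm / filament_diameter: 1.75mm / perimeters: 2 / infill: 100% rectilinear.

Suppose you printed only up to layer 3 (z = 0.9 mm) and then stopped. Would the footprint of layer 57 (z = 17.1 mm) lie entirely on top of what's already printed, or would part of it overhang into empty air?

entirely on top

Compare the two slices. At z = 0.9: the cube (footprint 21×22) is included at this height (area 462.00 mm²); the cube at (14, 16) (footprint 11.5×24) is included at this height (area 276.00 mm²); the cube at (8.5, 6.5) is present — its section is the full 7.5×8 rectangle (area 60.00 mm²); Subtracting the remaining from the first: starting from the 21×22 cube (462.00 mm²), the 11.5×24 cube at (14, 16) partially overlaps it — only the 42.00 mm² overlap (of its 276.00 mm²) is removed, clipping the outline; the 7.5×8 cube at (8.5, 6.5) lies wholly inside it (removes its full 60.00 mm² and its 31.00 mm outline becomes a hole wall) — area = 360.00 mm². At z = 17.1: the cube (footprint 21×22) is included at this height (area 462.00 mm²); the cube at (14, 16) (footprint 11.5×24) is included at this height (area 276.00 mm²); the cube at (8.5, 6.5) (footprint 7.5×8) is included at this height (area 60.00 mm²); Taking the first minus the rest: starting from the 21×22 cube (462.00 mm²), the 11.5×24 cube at (14, 16) partially overlaps it — only the 42.00 mm² overlap (of its 276.00 mm²) is removed, clipping the outline; the 7.5×8 cube at (8.5, 6.5) lies wholly inside it (removes its full 60.00 mm² and its 31.00 mm outline becomes a hole wall) — area = 360.00 mm². Checking containment: the cross-section at z = 17.1 is a subset of the cross-section at z = 0.9.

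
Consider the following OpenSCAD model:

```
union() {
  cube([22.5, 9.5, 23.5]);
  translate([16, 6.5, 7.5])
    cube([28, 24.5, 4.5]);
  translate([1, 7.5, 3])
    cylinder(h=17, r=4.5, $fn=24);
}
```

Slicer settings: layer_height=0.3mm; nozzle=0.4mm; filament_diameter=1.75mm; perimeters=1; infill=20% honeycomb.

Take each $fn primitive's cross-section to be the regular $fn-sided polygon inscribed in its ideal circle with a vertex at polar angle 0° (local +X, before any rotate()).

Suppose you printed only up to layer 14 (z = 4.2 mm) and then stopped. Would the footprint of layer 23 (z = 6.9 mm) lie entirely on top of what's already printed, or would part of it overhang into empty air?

entirely on top

Compare the two slices. At z = 4.2: the cube is present — its section is the full 22.5×9.5 rectangle (area 213.75 mm²); the cube at (16, 6.5) does not reach this height (z outside [7.5, 12]); the r=4.5 cylinder at (1, 7.5) contributes a regular 24-gon of circumradius 4.5 (area = (24/2)·4.500²·sin(360°/24) = 62.89 mm²); Merging all regions: the regions partially overlap — summed areas 276.64 mm² minus the doubly-counted overlap 30.80 mm² gives 245.85 mm² — area = 245.85 mm². At z = 6.9: the cube (footprint 22.5×9.5) is included at this height (area 213.75 mm²); the cube at (16, 6.5) does not reach this height (z outside [7.5, 12]); the r=4.5 cylinder at (1, 7.5) contributes a regular 24-gon of circumradius 4.5 (area = (24/2)·4.500²·sin(360°/24) = 62.89 mm²); Combining (union): the regions partially overlap — summed areas 276.64 mm² minus the doubly-counted overlap 30.80 mm² gives 245.85 mm² — area = 245.85 mm². Checking containment: the cross-section at z = 6.9 is a subset of the cross-section at z = 4.2.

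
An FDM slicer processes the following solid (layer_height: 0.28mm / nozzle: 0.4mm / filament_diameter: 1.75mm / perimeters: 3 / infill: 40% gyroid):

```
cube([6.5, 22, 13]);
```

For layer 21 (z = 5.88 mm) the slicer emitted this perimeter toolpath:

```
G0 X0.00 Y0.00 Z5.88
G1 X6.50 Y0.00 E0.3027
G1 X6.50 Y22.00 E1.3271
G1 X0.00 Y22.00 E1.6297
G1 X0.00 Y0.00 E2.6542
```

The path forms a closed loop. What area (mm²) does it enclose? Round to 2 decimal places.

143.00 mm²

Apply the shoelace formula to the sequence of (X, Y) vertices; enclosed area = 143.00 mm².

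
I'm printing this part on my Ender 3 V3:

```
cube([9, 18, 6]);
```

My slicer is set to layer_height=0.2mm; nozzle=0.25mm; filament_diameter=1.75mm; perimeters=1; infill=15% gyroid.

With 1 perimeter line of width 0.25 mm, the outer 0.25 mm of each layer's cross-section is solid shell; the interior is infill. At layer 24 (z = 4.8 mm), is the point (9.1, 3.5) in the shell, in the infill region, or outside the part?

outside

At z = 4.8 mm: the cube (footprint 9×18) is included at this height. Overall, the cross-section is a single solid region. The nearest boundary edge runs (9.00, 0.00)→(9.00, 18.00); distance from the point to it = 0.10 mm. The point is not inside any of the regions above, so it lies outside the cross-section (0.10 mm from the nearest boundary).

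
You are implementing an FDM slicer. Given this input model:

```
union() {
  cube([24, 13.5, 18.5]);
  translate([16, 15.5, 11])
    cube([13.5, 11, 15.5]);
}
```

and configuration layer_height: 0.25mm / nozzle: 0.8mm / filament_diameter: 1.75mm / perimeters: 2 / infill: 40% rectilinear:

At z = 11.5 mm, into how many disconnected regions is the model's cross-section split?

At z = 11.5 mm: the cube (footprint 24×13.5) is included at this height; the cube at (16, 15.5) is present — its section is the full 13.5×11 rectangle; Merging all regions: the 2 present regions are separate (no shared area or edge), so areas and boundary lengths simply add and each stays a separate island — 2 connected regions. The result has 2 disconnected regions.

2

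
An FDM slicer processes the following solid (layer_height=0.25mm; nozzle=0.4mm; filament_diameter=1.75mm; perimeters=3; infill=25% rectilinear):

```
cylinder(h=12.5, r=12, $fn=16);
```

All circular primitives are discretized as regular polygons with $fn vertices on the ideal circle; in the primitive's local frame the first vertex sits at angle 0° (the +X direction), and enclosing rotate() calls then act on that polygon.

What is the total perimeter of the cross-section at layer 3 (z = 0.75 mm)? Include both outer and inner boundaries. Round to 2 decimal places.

At z = 0.75 mm: the r=12 cylinder contributes a regular 16-gon of circumradius 12 (perimeter = 2·16·12.000·sin(180°/16) = 74.91 mm). Overall, the cross-section is a single solid region. Total boundary length (outer) = 74.91 mm.

74.91 mm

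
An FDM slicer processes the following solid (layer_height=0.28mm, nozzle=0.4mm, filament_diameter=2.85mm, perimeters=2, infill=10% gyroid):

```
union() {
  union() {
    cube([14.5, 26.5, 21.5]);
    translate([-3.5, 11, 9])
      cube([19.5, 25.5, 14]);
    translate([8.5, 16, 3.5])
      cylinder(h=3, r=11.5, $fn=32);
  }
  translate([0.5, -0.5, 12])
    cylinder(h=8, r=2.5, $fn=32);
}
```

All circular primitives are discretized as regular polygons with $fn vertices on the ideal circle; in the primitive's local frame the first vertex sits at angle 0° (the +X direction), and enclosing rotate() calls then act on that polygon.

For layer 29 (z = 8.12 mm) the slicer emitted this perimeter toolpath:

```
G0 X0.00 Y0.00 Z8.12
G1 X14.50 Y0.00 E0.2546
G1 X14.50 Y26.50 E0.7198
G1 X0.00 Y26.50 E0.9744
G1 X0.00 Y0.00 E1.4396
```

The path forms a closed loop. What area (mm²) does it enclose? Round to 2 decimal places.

Apply the shoelace formula to the sequence of (X, Y) vertices; enclosed area = 384.25 mm².

384.25 mm²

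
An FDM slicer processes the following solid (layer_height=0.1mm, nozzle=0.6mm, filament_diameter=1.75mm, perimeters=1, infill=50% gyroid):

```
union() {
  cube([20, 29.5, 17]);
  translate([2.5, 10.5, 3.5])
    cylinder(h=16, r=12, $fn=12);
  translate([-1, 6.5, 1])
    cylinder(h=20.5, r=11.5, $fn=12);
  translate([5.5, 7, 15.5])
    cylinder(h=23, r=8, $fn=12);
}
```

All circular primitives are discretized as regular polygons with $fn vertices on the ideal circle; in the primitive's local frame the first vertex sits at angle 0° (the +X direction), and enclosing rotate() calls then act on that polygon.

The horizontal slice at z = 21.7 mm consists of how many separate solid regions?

At z = 21.7 mm: the cube is not intersected at this z (z outside [0, 17]); the cylinder at (2.5, 10.5) does not reach this height (z outside [3.5, 19.5]); the cylinder at (-1, 6.5) is not intersected at this z (z outside [1, 21.5]); the cylinder at (5.5, 7): section is a regular 12-gon, circumradius r=8; Combining (union): only the r=8 cylinder at (5.5, 7) is present, so the union is just that shape — 1 connected region. The result has 1 disconnected region.

1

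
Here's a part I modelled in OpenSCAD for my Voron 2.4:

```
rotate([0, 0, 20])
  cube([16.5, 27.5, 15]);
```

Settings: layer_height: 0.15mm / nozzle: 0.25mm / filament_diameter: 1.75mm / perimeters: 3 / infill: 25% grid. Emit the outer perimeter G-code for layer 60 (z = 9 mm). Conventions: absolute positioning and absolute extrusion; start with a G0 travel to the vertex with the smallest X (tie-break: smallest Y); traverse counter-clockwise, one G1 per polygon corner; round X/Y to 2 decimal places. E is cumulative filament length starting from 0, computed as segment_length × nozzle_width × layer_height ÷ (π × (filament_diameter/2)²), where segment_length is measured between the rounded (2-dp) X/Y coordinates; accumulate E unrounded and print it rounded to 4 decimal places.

At z = 9 mm: the 16.5×27.5 cube contributes its full rectangle; (rotated 20° about Z; rotation is an isometry so areas/perimeters/island counts are preserved). The outline is a single polygon with 4 vertices. Extrusion per mm of travel: 0.25 × 0.15 / (π × 0.875²) = 0.015591. Accumulating E over each segment gives final E = 1.3719.

G0 X-9.41 Y25.84 Z9.00
G1 X0.00 Y0.00 E0.4287
G1 X15.50 Y5.64 E0.6859
G1 X6.10 Y31.48 E1.1146
G1 X-9.41 Y25.84 E1.3719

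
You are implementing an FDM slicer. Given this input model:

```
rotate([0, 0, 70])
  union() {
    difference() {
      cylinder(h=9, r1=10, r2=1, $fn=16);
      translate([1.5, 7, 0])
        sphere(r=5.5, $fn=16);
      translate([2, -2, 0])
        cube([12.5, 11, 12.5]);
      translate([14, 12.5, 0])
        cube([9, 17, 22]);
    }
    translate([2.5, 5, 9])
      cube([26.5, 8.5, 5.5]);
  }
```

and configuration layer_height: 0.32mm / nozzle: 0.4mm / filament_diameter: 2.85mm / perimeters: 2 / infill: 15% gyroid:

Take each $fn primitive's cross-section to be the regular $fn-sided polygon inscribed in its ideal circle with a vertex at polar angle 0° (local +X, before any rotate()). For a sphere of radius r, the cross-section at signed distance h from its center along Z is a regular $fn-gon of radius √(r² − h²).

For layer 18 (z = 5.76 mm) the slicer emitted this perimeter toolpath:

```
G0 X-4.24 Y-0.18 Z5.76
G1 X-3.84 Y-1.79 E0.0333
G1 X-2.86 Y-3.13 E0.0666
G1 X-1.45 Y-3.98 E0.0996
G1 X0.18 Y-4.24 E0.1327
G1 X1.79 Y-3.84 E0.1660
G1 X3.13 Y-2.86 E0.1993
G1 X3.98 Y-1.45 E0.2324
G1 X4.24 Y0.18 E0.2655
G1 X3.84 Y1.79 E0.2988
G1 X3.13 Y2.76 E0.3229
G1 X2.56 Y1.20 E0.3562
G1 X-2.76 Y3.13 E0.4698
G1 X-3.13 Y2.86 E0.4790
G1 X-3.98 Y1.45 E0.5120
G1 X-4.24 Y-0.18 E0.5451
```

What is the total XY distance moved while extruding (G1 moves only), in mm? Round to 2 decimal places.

27.17 mm

Sum the Euclidean lengths of each G1 segment: total = 27.17 mm.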